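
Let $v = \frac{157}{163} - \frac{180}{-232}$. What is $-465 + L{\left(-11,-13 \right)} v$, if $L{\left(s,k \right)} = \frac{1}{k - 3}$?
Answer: $- \frac{70354201}{151264} \approx -465.11$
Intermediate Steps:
$L{\left(s,k \right)} = \frac{1}{-3 + k}$
$v = \frac{16441}{9454}$ ($v = 157 \cdot \frac{1}{163} - - \frac{45}{58} = \frac{157}{163} + \frac{45}{58} = \frac{16441}{9454} \approx 1.7391$)
$-465 + L{\left(-11,-13 \right)} v = -465 + \frac{1}{-3 - 13} \cdot \frac{16441}{9454} = -465 + \frac{1}{-16} \cdot \frac{16441}{9454} = -465 - \frac{16441}{151264} = - \frac{70354201}{151264}$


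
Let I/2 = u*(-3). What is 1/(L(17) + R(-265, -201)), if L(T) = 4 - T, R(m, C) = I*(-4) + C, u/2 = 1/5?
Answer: -5/1022 ≈ -0.0048924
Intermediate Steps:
u = ⅖ (u = 2/5 = 2*(⅕) = ⅖ ≈ 0.40000)
I = -12/5 (I = 2*((⅖)*(-3)) = 2*(-6/5) = -12/5 ≈ -2.4000)
R(m, C) = 48/5 + C (R(m, C) = -12/5*(-4) + C = 48/5 + C)
1/(L(17) + R(-265, -201)) = 1/((4 - 1*17) + (48/5 - 201)) = 1/((4 - 17) - 957/5) = 1/(-13 - 957/5) = 1/(-1022/5) = -5/1022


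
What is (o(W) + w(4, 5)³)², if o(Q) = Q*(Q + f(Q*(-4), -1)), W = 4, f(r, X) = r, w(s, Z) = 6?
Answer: 28224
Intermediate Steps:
o(Q) = -3*Q² (o(Q) = Q*(Q + Q*(-4)) = Q*(Q - 4*Q) = Q*(-3*Q) = -3*Q²)
(o(W) + w(4, 5)³)² = (-3*4² + 6³)² = (-3*16 + 216)² = (-48 + 216)² = 168² = 28224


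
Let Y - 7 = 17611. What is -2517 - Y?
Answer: -20135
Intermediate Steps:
Y = 17618 (Y = 7 + 17611 = 17618)
-2517 - Y = -2517 - 1*17618 = -2517 - 17618 = -20135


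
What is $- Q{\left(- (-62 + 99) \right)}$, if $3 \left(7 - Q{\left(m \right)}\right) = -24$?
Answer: $-15$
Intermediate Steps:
$Q{\left(m \right)} = 15$ ($Q{\left(m \right)} = 7 - -8 = 7 + 8 = 15$)
$- Q{\left(- (-62 + 99) \right)} = \left(-1\right) 15 = -15$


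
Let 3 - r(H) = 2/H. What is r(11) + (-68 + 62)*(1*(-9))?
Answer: 625/11 ≈ 56.818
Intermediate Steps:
r(H) = 3 - 2/H
r(11) + (-68 + 62)*(1*(-9)) = (3 - 2/11) + (-68 + 62)*(1*(-9)) = (3 - 2*1/11) - 6*(-9) = (3 - 2/11) + 54 = 31/11 + 54 = 625/11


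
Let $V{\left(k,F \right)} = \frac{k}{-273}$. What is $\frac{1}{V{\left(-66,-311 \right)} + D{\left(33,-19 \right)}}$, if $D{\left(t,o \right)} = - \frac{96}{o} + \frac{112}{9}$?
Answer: $\frac{15561}{276034} \approx 0.056373$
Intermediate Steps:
$V{\left(k,F \right)} = - \frac{k}{273}$ ($V{\left(k,F \right)} = k \left(- \frac{1}{273}\right) = - \frac{k}{273}$)
$D{\left(t,o \right)} = \frac{112}{9} - \frac{96}{o}$ ($D{\left(t,o \right)} = - \frac{96}{o} + 112 \cdot \frac{1}{9} = - \frac{96}{o} + \frac{112}{9} = \frac{112}{9} - \frac{96}{o}$)
$\frac{1}{V{\left(-66,-311 \right)} + D{\left(33,-19 \right)}} = \frac{1}{\left(- \frac{1}{273}\right) \left(-66\right) + \left(\frac{112}{9} - \frac{96}{-19}\right)} = \frac{1}{\frac{22}{91} + \left(\frac{112}{9} - - \frac{96}{19}\right)} = \frac{1}{\frac{22}{91} + \left(\frac{112}{9} + \frac{96}{19}\right)} = \frac{1}{\frac{22}{91} + \frac{2992}{171}} = \frac{1}{\frac{276034}{15561}} = \frac{15561}{276034}$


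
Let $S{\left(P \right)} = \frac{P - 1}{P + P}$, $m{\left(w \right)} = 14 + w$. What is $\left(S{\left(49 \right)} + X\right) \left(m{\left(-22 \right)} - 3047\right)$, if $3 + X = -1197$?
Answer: $\frac{179560680}{49} \approx 3.6645 \cdot 10^{6}$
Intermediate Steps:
$X = -1200$ ($X = -3 - 1197 = -1200$)
$S{\left(P \right)} = \frac{-1 + P}{2 P}$
$\left(S{\left(49 \right)} + X\right) \left(m{\left(-22 \right)} - 3047\right) = \left(\frac{-1 + 49}{2 \cdot 49} - 1200\right) \left(\left(14 - 22\right) - 3047\right) = \left(\frac{1}{2} \cdot \frac{1}{49} \cdot 48 - 1200\right) \left(-8 - 3047\right) = \left(\frac{24}{49} - 1200\right) \left(-3055\right) = \left(- \frac{58776}{49}\right) \left(-3055\right) = \frac{179560680}{49}$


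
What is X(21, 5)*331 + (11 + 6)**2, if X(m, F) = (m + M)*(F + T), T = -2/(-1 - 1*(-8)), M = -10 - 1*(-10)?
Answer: 33058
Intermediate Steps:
M = 0 (M = -10 + 10 = 0)
T = -2/7 (T = -2/(-1 + 8) = -2/7 ≈ -0.28571)
X(m, F) = m*(-2/7 + F) (X(m, F) = (m + 0)*(F - 2/7) = m*(-2/7 + F))
X(21, 5)*331 + (11 + 6)**2 = ((1/7)*21*(-2 + 7*5))*331 + (11 + 6)**2 = ((1/7)*21*(-2 + 35))*331 + 17**2 = ((1/7)*21*33)*331 + 289 = 99*331 + 289 = 32769 + 289 = 33058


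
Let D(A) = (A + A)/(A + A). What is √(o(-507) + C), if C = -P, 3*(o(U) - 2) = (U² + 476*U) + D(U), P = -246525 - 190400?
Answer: √3979497/3 ≈ 664.96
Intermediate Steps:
D(A) = 1 (D(A) = (2*A)/((2*A)) = (2*A)*(1/(2*A)) = 1)
P = -436925
o(U) = 7/3 + U²/3 + 476*U/3 (o(U) = 2 + ((U² + 476*U) + 1)/3 = 2 + (1 + U² + 476*U)/3 = 2 + (⅓ + U²/3 + 476*U/3) = 7/3 + U²/3 + 476*U/3)
C = 436925 (C = -1*(-436925) = 436925)
√(o(-507) + C) = √((7/3 + (⅓)*(-507)² + (476/3)*(-507)) + 436925) = √((7/3 + (⅓)*257049 - 80444) + 436925) = √((7/3 + 85683 - 80444) + 436925) = √(15724/3 + 436925) = √(1326499/3) = √3979497/3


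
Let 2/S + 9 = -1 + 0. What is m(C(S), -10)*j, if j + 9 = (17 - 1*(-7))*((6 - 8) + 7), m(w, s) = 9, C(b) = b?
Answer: 999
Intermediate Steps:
S = -⅕ (S = 2/(-9 + (-1 + 0)) = 2/(-9 - 1) = 2/(-10) = 2*(-⅒) = -⅕ ≈ -0.20000)
j = 111 (j = -9 + (17 - 1*(-7))*((6 - 8) + 7) = -9 + (17 + 7)*(-2 + 7) = -9 + 24*5 = -9 + 120 = 111)
m(C(S), -10)*j = 9*111 = 999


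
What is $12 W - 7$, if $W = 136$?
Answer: $1625$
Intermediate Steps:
$12 W - 7 = 12 \cdot 136 - 7 = 1632 - 7 = 1625$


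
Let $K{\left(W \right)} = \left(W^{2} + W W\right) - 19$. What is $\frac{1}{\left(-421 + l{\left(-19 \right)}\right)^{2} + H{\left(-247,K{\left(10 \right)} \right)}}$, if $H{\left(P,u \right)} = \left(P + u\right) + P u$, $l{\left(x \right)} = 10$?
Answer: $\frac{1}{124148} \approx 8.0549 \cdot 10^{-6}$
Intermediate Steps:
$K{\left(W \right)} = -19 + 2 W^{2}$ ($K{\left(W \right)} = \left(W^{2} + W^{2}\right) - 19 = 2 W^{2} - 19 = -19 + 2 W^{2}$)
$H{\left(P,u \right)} = P + u + P u$
$\frac{1}{\left(-421 + l{\left(-19 \right)}\right)^{2} + H{\left(-247,K{\left(10 \right)} \right)}} = \frac{1}{\left(-421 + 10\right)^{2} - \left(266 - 200 + 247 \left(-19 + 2 \cdot 10^{2}\right)\right)} = \frac{1}{\left(-411\right)^{2} - \left(66 + 247 \left(-19 + 2 \cdot 100\right)\right)} = \frac{1}{168921 - \left(66 + 247 \left(-19 + 200\right)\right)} = \frac{1}{168921 - 44773} = \frac{1}{124148}$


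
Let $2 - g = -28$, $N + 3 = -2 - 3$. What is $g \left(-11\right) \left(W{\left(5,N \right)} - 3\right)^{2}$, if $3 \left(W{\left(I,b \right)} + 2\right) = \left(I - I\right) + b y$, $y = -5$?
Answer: $- \frac{68750}{3} \approx -22917.0$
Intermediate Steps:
$N = -8$ ($N = -3 - 5 = -8$)
$g = 30$ ($g = 2 - -28 = 2 + 28 = 30$)
$W{\left(I,b \right)} = -2 - \frac{5 b}{3}$ ($W{\left(I,b \right)} = -2 + \frac{\left(I - I\right) + b \left(-5\right)}{3} = -2 + \frac{0 - 5 b}{3} = -2 + \frac{\left(-5\right) b}{3} = -2 - \frac{5 b}{3}$)
$g \left(-11\right) \left(W{\left(5,N \right)} - 3\right)^{2} = 30 \left(-11\right) \left(\left(-2 - - \frac{40}{3}\right) - 3\right)^{2} = - 330 \left(\left(-2 + \frac{40}{3}\right) - 3\right)^{2} = - 330 \left(\frac{34}{3} - 3\right)^{2} = - 330 \left(\frac{25}{3}\right)^{2} = \left(-330\right) \frac{625}{9} = - \frac{68750}{3}$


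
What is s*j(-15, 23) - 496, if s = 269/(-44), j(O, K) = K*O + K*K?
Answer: -17830/11 ≈ -1620.9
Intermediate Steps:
j(O, K) = K² + K*O (j(O, K) = K*O + K² = K² + K*O)
s = -269/44 (s = 269*(-1/44) = -269/44 ≈ -6.1136)
s*j(-15, 23) - 496 = -6187*(23 - 15)/44 - 496 = -6187*8/44 - 496 = -269/44*184 - 496 = -12374/11 - 496 = -17830/11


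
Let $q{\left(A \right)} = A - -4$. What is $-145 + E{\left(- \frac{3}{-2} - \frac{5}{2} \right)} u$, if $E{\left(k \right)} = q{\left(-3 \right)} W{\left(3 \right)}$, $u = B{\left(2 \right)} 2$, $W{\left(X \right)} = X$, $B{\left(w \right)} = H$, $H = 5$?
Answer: $-115$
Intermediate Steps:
$q{\left(A \right)} = 4 + A$ ($q{\left(A \right)} = A + 4 = 4 + A$)
$B{\left(w \right)} = 5$
$u = 10$ ($u = 5 \cdot 2 = 10$)
$E{\left(k \right)} = 3$ ($E{\left(k \right)} = \left(4 - 3\right) 3 = 1 \cdot 3 = 3$)
$-145 + E{\left(- \frac{3}{-2} - \frac{5}{2} \right)} u = -145 + 3 \cdot 10 = -145 + 30 = -115$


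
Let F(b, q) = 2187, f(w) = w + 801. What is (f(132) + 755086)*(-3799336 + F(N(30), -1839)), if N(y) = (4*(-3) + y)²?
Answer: -2870716789831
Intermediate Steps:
f(w) = 801 + w
N(y) = (-12 + y)²
(f(132) + 755086)*(-3799336 + F(N(30), -1839)) = ((801 + 132) + 755086)*(-3799336 + 2187) = (933 + 755086)*(-3797149) = 756019*(-3797149) = -2870716789831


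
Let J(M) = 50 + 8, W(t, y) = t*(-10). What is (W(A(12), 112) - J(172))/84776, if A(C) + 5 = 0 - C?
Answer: 14/10597 ≈ 0.0013211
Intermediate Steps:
A(C) = -5 - C (A(C) = -5 + (0 - C) = -5 - C)
W(t, y) = -10*t
J(M) = 58
(W(A(12), 112) - J(172))/84776 = (-10*(-5 - 1*12) - 1*58)/84776 = (-10*(-5 - 12) - 58)*(1/84776) = (-10*(-17) - 58)*(1/84776) = (170 - 58)*(1/84776) = 112*(1/84776) = 14/10597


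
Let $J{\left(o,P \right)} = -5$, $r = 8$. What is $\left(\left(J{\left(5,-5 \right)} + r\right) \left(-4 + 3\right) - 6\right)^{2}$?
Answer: $81$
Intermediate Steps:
$\left(\left(J{\left(5,-5 \right)} + r\right) \left(-4 + 3\right) - 6\right)^{2} = \left(\left(-5 + 8\right) \left(-4 + 3\right) - 6\right)^{2} = \left(3 \left(-1\right) - 6\right)^{2} = \left(-3 - 6\right)^{2} = \left(-9\right)^{2} = 81$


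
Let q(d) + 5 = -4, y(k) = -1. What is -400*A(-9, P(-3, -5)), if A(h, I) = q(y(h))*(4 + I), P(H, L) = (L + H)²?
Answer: 244800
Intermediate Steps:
P(H, L) = (H + L)²
q(d) = -9 (q(d) = -5 - 4 = -9)
A(h, I) = -36 - 9*I (A(h, I) = -9*(4 + I) = -36 - 9*I)
-400*A(-9, P(-3, -5)) = -400*(-36 - 9*(-3 - 5)²) = -400*(-36 - 9*(-8)²) = -400*(-36 - 9*64) = -400*(-36 - 576) = -400*(-612) = 244800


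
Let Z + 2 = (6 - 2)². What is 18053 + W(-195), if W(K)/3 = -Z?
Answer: 18011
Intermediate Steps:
Z = 14 (Z = -2 + (6 - 2)² = -2 + 4² = -2 + 16 = 14)
W(K) = -42 (W(K) = 3*(-1*14) = 3*(-14) = -42)
18053 + W(-195) = 18053 - 42 = 18011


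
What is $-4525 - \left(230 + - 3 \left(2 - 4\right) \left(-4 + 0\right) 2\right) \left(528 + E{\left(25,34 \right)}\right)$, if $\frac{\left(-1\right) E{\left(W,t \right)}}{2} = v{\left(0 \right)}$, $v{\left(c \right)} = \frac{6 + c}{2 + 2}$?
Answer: $-100075$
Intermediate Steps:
$v{\left(c \right)} = \frac{3}{2} + \frac{c}{4}$ ($v{\left(c \right)} = \frac{6 + c}{4} = \left(6 + c\right) \frac{1}{4} = \frac{3}{2} + \frac{c}{4}$)
$E{\left(W,t \right)} = -3$ ($E{\left(W,t \right)} = - 2 \left(\frac{3}{2} + \frac{1}{4} \cdot 0\right) = - 2 \left(\frac{3}{2} + 0\right) = \left(-2\right) \frac{3}{2} = -3$)
$-4525 - \left(230 + - 3 \left(2 - 4\right) \left(-4 + 0\right) 2\right) \left(528 + E{\left(25,34 \right)}\right) = -4525 - \left(230 + - 3 \left(2 - 4\right) \left(-4 + 0\right) 2\right) \left(528 - 3\right) = -4525 - \left(230 + - 3 \left(\left(-2\right) \left(-4\right)\right) 2\right) 525 = -4525 - \left(230 + \left(-3\right) 8 \cdot 2\right) 525 = -4525 - \left(230 - 48\right) 525 = -4525 - 182 \cdot 525 = -4525 - 95550 = -100075$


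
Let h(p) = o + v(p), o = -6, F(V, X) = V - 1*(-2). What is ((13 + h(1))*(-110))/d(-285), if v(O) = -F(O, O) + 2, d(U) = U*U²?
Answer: 44/1543275 ≈ 2.8511e-5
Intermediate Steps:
F(V, X) = 2 + V (F(V, X) = V + 2 = 2 + V)
d(U) = U³
v(O) = -O (v(O) = -(2 + O) + 2 = (-2 - O) + 2 = -O)
h(p) = -6 - p
((13 + h(1))*(-110))/d(-285) = ((13 + (-6 - 1*1))*(-110))/((-285)³) = ((13 + (-6 - 1))*(-110))/(-23149125) = ((13 - 7)*(-110))*(-1/23149125) = (6*(-110))*(-1/23149125) = -660*(-1/23149125) = 44/1543275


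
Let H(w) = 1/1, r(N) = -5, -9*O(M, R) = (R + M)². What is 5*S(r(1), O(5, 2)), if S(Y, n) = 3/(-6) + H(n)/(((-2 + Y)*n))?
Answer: -1625/686 ≈ -2.3688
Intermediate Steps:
O(M, R) = -(M + R)²/9 (O(M, R) = -(R + M)²/9 = -(M + R)²/9)
H(w) = 1
S(Y, n) = -½ + 1/(n*(-2 + Y)) (S(Y, n) = 3/(-6) + 1/((-2 + Y)*n) = 3*(-⅙) + 1/(n*(-2 + Y)) = -½ + 1*(1/(n*(-2 + Y))) = -½ + 1/(n*(-2 + Y)))
5*S(r(1), O(5, 2)) = 5*((1 - (5 + 2)²/9 - ½*(-5)*(-(5 + 2)²/9))/(((-(5 + 2)²/9))*(-2 - 5))) = 5*((1 - ⅑*7² - ½*(-5)*(-⅑*7²))/(-⅑*7²*(-7))) = 5*(-⅐*(1 - ⅑*49 - ½*(-5)*(-⅑*49))/(-⅑*49)) = 5*(-⅐*(1 - 49/9 - ½*(-5)*(-49/9))/(-49/9)) = 5*(-9/49*(-⅐)*(1 - 49/9 - 245/18)) = 5*(-9/49*(-⅐)*(-325/18)) = 5*(-325/686) = -1625/686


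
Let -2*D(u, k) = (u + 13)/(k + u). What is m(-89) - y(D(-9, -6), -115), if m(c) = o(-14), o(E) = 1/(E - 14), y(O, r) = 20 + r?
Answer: 2659/28 ≈ 94.964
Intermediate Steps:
D(u, k) = -(13 + u)/(2*(k + u)) (D(u, k) = -(u + 13)/(2*(k + u)) = -(13 + u)/(2*(k + u)))
o(E) = 1/(-14 + E)
m(c) = -1/28 (m(c) = 1/(-14 - 14) = 1/(-28) = -1/28)
m(-89) - y(D(-9, -6), -115) = -1/28 - (20 - 115) = -1/28 - 1*(-95) = -1/28 + 95 = 2659/28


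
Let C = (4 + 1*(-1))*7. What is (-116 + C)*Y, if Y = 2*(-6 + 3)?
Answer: 570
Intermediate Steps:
Y = -6 (Y = 2*(-3) = -6)
C = 21 (C = (4 - 1)*7 = 3*7 = 21)
(-116 + C)*Y = (-116 + 21)*(-6) = -95*(-6) = 570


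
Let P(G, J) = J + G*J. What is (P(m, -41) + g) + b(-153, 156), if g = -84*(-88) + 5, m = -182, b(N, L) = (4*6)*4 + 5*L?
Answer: 15694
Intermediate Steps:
b(N, L) = 96 + 5*L (b(N, L) = 24*4 + 5*L = 96 + 5*L)
g = 7397 (g = 7392 + 5 = 7397)
(P(m, -41) + g) + b(-153, 156) = (-41*(1 - 182) + 7397) + (96 + 5*156) = (-41*(-181) + 7397) + (96 + 780) = (7421 + 7397) + 876 = 14818 + 876 = 15694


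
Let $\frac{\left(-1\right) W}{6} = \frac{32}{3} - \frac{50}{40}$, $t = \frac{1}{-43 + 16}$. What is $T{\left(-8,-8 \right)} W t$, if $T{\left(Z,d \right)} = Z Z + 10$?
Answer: $\frac{4181}{27} \approx 154.85$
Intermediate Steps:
$T{\left(Z,d \right)} = 10 + Z^{2}$ ($T{\left(Z,d \right)} = Z^{2} + 10 = 10 + Z^{2}$)
$t = - \frac{1}{27}$ ($t = \frac{1}{-27} = - \frac{1}{27} \approx -0.037037$)
$W = - \frac{113}{2}$ ($W = - 6 \left(\frac{32}{3} - \frac{50}{40}\right) = - 6 \left(32 \cdot \frac{1}{3} - \frac{5}{4}\right) = - 6 \left(\frac{32}{3} - \frac{5}{4}\right) = \left(-6\right) \frac{113}{12} = - \frac{113}{2} \approx -56.5$)
$T{\left(-8,-8 \right)} W t = \left(10 + \left(-8\right)^{2}\right) \left(- \frac{113}{2}\right) \left(- \frac{1}{27}\right) = \left(10 + 64\right) \left(- \frac{113}{2}\right) \left(- \frac{1}{27}\right) = 74 \left(- \frac{113}{2}\right) \left(- \frac{1}{27}\right) = \left(-4181\right) \left(- \frac{1}{27}\right) = \frac{4181}{27}$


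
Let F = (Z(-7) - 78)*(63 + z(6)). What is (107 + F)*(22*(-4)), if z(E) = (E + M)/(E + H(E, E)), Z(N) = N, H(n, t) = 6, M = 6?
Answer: 469304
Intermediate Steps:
z(E) = 1 (z(E) = (E + 6)/(E + 6) = (6 + E)/(6 + E) = 1)
F = -5440 (F = (-7 - 78)*(63 + 1) = -85*64 = -5440)
(107 + F)*(22*(-4)) = (107 - 5440)*(22*(-4)) = -5333*(-88) = 469304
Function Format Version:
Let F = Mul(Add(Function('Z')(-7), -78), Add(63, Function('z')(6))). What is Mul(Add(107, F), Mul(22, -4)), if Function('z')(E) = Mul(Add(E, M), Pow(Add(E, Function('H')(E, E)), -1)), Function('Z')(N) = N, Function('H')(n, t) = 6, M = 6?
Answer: 469304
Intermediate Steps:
Function('z')(E) = 1 (Function('z')(E) = Mul(Add(E, 6), Pow(Add(E, 6), -1)) = Mul(Add(6, E), Pow(Add(6, E), -1)) = 1)
F = -5440 (F = Mul(Add(-7, -78), Add(63, 1)) = Mul(-85, 64) = -5440)
Mul(Add(107, F), Mul(22, -4)) = Mul(Add(107, -5440), Mul(22, -4)) = Mul(-5333, -88) = 469304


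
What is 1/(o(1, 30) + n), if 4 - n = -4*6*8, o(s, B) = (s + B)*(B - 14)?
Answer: 1/692 ≈ 0.0014451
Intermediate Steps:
o(s, B) = (-14 + B)*(B + s) (o(s, B) = (B + s)*(-14 + B) = (-14 + B)*(B + s))
n = 196 (n = 4 - (-4*6)*8 = 4 - (-24)*8 = 4 - 1*(-192) = 4 + 192 = 196)
1/(o(1, 30) + n) = 1/((30² - 14*30 - 14*1 + 30*1) + 196) = 1/((900 - 420 - 14 + 30) + 196) = 1/(496 + 196) = 1/692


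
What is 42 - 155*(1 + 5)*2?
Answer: -1818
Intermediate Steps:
42 - 155*(1 + 5)*2 = 42 - 930*2 = 42 - 155*12 = 42 - 1860 = -1818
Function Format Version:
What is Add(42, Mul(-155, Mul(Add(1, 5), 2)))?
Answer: -1818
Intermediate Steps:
Add(42, Mul(-155, Mul(Add(1, 5), 2))) = Add(42, Mul(-155, Mul(6, 2))) = Add(42, Mul(-155, 12)) = Add(42, -1860) = -1818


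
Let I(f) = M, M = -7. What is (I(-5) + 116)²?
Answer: 11881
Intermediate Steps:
I(f) = -7
(I(-5) + 116)² = (-7 + 116)² = 109² = 11881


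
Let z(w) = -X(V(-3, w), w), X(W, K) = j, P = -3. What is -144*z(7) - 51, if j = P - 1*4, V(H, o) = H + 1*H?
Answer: -1059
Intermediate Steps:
V(H, o) = 2*H (V(H, o) = H + H = 2*H)
j = -7 (j = -3 - 1*4 = -3 - 4 = -7)
X(W, K) = -7
z(w) = 7 (z(w) = -1*(-7) = 7)
-144*z(7) - 51 = -144*7 - 51 = -1008 - 51 = -1059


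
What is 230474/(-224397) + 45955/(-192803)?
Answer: -4211403289/3328031907 ≈ -1.2654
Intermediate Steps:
230474/(-224397) + 45955/(-192803) = 230474*(-1/224397) + 45955*(-1/192803) = -230474/224397 - 3535/14831 = -4211403289/3328031907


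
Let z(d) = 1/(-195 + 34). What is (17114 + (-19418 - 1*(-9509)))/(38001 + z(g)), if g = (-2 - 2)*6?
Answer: 232001/1223632 ≈ 0.18960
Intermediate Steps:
g = -24 (g = -4*6 = -24)
z(d) = -1/161 (z(d) = 1/(-161) = -1/161)
(17114 + (-19418 - 1*(-9509)))/(38001 + z(g)) = (17114 + (-19418 - 1*(-9509)))/(38001 - 1/161) = (17114 + (-19418 + 9509))/(6118160/161) = (17114 - 9909)*(161/6118160) = 7205*(161/6118160) = 232001/1223632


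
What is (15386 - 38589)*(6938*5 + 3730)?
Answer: -891459260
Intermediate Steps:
(15386 - 38589)*(6938*5 + 3730) = -23203*(34690 + 3730) = -23203*38420 = -891459260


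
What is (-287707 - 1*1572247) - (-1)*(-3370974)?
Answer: -5230928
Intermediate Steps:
(-287707 - 1*1572247) - (-1)*(-3370974) = (-287707 - 1572247) - 1*3370974 = -1859954 - 3370974 = -5230928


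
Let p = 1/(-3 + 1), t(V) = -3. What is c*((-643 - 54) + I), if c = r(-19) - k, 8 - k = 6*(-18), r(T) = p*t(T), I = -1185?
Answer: 215489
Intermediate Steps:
p = -½ (p = 1/(-2) = -½ ≈ -0.50000)
r(T) = 3/2 (r(T) = -½*(-3) = 3/2)
k = 116 (k = 8 - 6*(-18) = 8 - 1*(-108) = 8 + 108 = 116)
c = -229/2 (c = 3/2 - 1*116 = 3/2 - 116 = -229/2 ≈ -114.50)
c*((-643 - 54) + I) = -229*((-643 - 54) - 1185)/2 = -229*(-697 - 1185)/2 = -229/2*(-1882) = 215489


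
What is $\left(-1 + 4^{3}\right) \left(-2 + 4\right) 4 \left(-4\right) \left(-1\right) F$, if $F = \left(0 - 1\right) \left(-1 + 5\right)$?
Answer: $-8064$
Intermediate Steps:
$F = -4$ ($F = \left(-1\right) 4 = -4$)
$\left(-1 + 4^{3}\right) \left(-2 + 4\right) 4 \left(-4\right) \left(-1\right) F = \left(-1 + 4^{3}\right) \left(-2 + 4\right) 4 \left(-4\right) \left(-1\right) \left(-4\right) = \left(-1 + 64\right) 2 \cdot 4 \cdot 4 \left(-4\right) = 63 \cdot 2 \cdot 4 \left(-16\right) = 126 \cdot 4 \left(-16\right) = 504 \left(-16\right) = -8064$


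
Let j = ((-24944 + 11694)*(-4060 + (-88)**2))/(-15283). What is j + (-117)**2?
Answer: 258021987/15283 ≈ 16883.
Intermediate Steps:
j = 48813000/15283 (j = -13250*(-4060 + 7744)*(-1/15283) = -13250*3684*(-1/15283) = -48813000*(-1/15283) = 48813000/15283 ≈ 3193.9)
j + (-117)**2 = 48813000/15283 + (-117)**2 = 48813000/15283 + 13689 = 258021987/15283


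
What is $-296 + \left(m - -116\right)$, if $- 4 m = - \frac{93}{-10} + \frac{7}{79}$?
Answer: $- \frac{576217}{3160} \approx -182.35$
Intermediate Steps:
$m = - \frac{7417}{3160}$ ($m = - \frac{- \frac{93}{-10} + \frac{7}{79}}{4} = - \frac{\left(-93\right) \left(- \frac{1}{10}\right) + 7 \cdot \frac{1}{79}}{4} = - \frac{\frac{93}{10} + \frac{7}{79}}{4} = \left(- \frac{1}{4}\right) \frac{7417}{790} = - \frac{7417}{3160} \approx -2.3472$)
$-296 + \left(m - -116\right) = -296 - - \frac{359143}{3160} = -296 + \left(- \frac{7417}{3160} + 116\right) = -296 + \frac{359143}{3160} = - \frac{576217}{3160}$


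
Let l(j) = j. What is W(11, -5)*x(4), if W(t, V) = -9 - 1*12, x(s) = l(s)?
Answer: -84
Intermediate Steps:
x(s) = s
W(t, V) = -21 (W(t, V) = -9 - 12 = -21)
W(11, -5)*x(4) = -21*4 = -84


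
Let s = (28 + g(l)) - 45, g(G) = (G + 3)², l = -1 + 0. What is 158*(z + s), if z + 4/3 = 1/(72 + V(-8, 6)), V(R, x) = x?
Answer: -88243/39 ≈ -2262.6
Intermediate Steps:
l = -1
g(G) = (3 + G)²
z = -103/78 (z = -4/3 + 1/(72 + 6) = -4/3 + 1/78 = -103/78 ≈ -1.3205)
s = -13 (s = (28 + (3 - 1)²) - 45 = (28 + 2²) - 45 = (28 + 4) - 45 = 32 - 45 = -13)
158*(z + s) = 158*(-103/78 - 13) = 158*(-1117/78) = -88243/39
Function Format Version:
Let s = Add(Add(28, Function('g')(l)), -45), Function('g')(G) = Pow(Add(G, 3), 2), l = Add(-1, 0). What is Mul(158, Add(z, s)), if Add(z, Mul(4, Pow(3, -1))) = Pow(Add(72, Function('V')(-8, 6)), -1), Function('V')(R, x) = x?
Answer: Rational(-88243, 39) ≈ -2262.6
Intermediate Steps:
l = -1
Function('g')(G) = Pow(Add(3, G), 2)
z = Rational(-103, 78) (z = Add(Rational(-4, 3), Pow(Add(72, 6), -1)) = Add(Rational(-4, 3), Pow(78, -1)) = Add(Rational(-4, 3), Rational(1, 78)) = Rational(-103, 78) ≈ -1.3205)
s = -13 (s = Add(Add(28, Pow(Add(3, -1), 2)), -45) = Add(Add(28, Pow(2, 2)), -45) = Add(Add(28, 4), -45) = Add(32, -45) = -13)
Mul(158, Add(z, s)) = Mul(158, Add(Rational(-103, 78), -13)) = Mul(158, Rational(-1117, 78)) = Rational(-88243, 39)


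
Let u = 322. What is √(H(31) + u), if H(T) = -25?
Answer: 3*√33 ≈ 17.234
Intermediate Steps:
√(H(31) + u) = √(-25 + 322) = √297 = 3*√33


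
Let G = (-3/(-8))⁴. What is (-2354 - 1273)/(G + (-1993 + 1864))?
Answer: 4952064/176101 ≈ 28.121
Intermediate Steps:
G = 81/4096 (G = (-3*(-⅛))⁴ = (3/8)⁴ = 81/4096 ≈ 0.019775)
(-2354 - 1273)/(G + (-1993 + 1864)) = (-2354 - 1273)/(81/4096 + (-1993 + 1864)) = -3627/(81/4096 - 129) = -3627/(-528303/4096) = -3627*(-4096/528303) = 4952064/176101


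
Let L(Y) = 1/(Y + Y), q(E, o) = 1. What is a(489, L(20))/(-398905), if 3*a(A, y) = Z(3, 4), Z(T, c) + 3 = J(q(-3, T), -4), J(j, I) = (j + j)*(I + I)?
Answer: 1/62985 ≈ 1.5877e-5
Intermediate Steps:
L(Y) = 1/(2*Y)
J(j, I) = 4*I*j (J(j, I) = (2*j)*(2*I) = 4*I*j)
Z(T, c) = -19 (Z(T, c) = -3 + 4*(-4)*1 = -3 - 16 = -19)
a(A, y) = -19/3 (a(A, y) = (1/3)*(-19) = -19/3)
a(489, L(20))/(-398905) = -19/3/(-398905) = -19/3*(-1/398905) = 1/62985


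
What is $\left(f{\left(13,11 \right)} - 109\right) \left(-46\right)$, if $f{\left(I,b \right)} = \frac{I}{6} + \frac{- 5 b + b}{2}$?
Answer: $\frac{17779}{3} \approx 5926.3$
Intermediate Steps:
$f{\left(I,b \right)} = - 2 b + \frac{I}{6}$ ($f{\left(I,b \right)} = I \frac{1}{6} + - 4 b \frac{1}{2} = \frac{I}{6} - 2 b = - 2 b + \frac{I}{6}$)
$\left(f{\left(13,11 \right)} - 109\right) \left(-46\right) = \left(\left(\left(-2\right) 11 + \frac{1}{6} \cdot 13\right) - 109\right) \left(-46\right) = \left(\left(-22 + \frac{13}{6}\right) - 109\right) \left(-46\right) = \left(- \frac{119}{6} - 109\right) \left(-46\right) = \left(- \frac{773}{6}\right) \left(-46\right) = \frac{17779}{3}$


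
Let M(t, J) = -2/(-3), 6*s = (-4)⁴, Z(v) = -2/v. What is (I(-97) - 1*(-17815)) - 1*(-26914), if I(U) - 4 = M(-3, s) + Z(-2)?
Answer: 134204/3 ≈ 44735.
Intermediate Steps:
s = 128/3 (s = (⅙)*(-4)⁴ = (⅙)*256 = 128/3 ≈ 42.667)
M(t, J) = ⅔ (M(t, J) = -2*(-⅓) = ⅔)
I(U) = 17/3 (I(U) = 4 + (⅔ - 2/(-2)) = 4 + (⅔ - 2*(-½)) = 4 + (⅔ + 1) = 4 + 5/3 = 17/3)
(I(-97) - 1*(-17815)) - 1*(-26914) = (17/3 - 1*(-17815)) - 1*(-26914) = (17/3 + 17815) + 26914 = 53462/3 + 26914 = 134204/3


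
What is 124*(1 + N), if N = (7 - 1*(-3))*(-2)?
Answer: -2356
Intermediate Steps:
N = -20 (N = (7 + 3)*(-2) = 10*(-2) = -20)
124*(1 + N) = 124*(1 - 20) = 124*(-19) = -2356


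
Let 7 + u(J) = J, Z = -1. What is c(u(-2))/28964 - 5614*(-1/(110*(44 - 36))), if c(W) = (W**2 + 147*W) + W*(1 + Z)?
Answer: 20188867/3186040 ≈ 6.3367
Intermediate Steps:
u(J) = -7 + J
c(W) = W**2 + 147*W (c(W) = (W**2 + 147*W) + W*(1 - 1) = (W**2 + 147*W) + W*0 = (W**2 + 147*W) + 0 = W**2 + 147*W)
c(u(-2))/28964 - 5614*(-1/(110*(44 - 36))) = ((-7 - 2)*(147 + (-7 - 2)))/28964 - 5614*(-1/(110*(44 - 36))) = -9*(147 - 9)*(1/28964) - 5614/((-110*8)) = -9*138*(1/28964) - 5614/(-880) = -1242*1/28964 - 5614*(-1/880) = -621/14482 + 2807/440 = 20188867/3186040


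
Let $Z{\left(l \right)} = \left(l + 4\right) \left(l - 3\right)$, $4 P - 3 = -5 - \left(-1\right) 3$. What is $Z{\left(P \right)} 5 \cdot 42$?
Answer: $- \frac{19635}{8} \approx -2454.4$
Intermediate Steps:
$P = \frac{1}{4}$ ($P = \frac{3}{4} + \frac{-5 - \left(-1\right) 3}{4} = \frac{3}{4} + \frac{-5 - -3}{4} = \frac{3}{4} + \frac{-5 + 3}{4} = \frac{3}{4} + \frac{1}{4} \left(-2\right) = \frac{3}{4} - \frac{1}{2} = \frac{1}{4} \approx 0.25$)
$Z{\left(l \right)} = \left(-3 + l\right) \left(4 + l\right)$ ($Z{\left(l \right)} = \left(4 + l\right) \left(-3 + l\right) = \left(-3 + l\right) \left(4 + l\right)$)
$Z{\left(P \right)} 5 \cdot 42 = \left(-12 + \frac{1}{4} + \left(\frac{1}{4}\right)^{2}\right) 5 \cdot 42 = \left(-12 + \frac{1}{4} + \frac{1}{16}\right) 5 \cdot 42 = \left(- \frac{187}{16}\right) 5 \cdot 42 = \left(- \frac{935}{16}\right) 42 = - \frac{19635}{8}$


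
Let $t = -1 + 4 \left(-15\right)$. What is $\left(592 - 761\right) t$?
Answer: $10309$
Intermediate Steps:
$t = -61$ ($t = -1 - 60 = -61$)
$\left(592 - 761\right) t = \left(592 - 761\right) \left(-61\right) = \left(-169\right) \left(-61\right) = 10309$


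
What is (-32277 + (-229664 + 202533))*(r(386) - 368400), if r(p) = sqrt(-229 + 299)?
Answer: 21885907200 - 59408*sqrt(70) ≈ 2.1885e+10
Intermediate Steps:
r(p) = sqrt(70)
(-32277 + (-229664 + 202533))*(r(386) - 368400) = (-32277 + (-229664 + 202533))*(sqrt(70) - 368400) = (-32277 - 27131)*(-368400 + sqrt(70)) = -59408*(-368400 + sqrt(70)) = 21885907200 - 59408*sqrt(70)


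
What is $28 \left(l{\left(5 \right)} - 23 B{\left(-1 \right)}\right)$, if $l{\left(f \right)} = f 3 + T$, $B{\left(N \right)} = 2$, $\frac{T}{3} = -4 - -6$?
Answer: $-700$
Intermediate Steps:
$T = 6$ ($T = 3 \left(-4 - -6\right) = 3 \left(-4 + 6\right) = 3 \cdot 2 = 6$)
$l{\left(f \right)} = 6 + 3 f$ ($l{\left(f \right)} = f 3 + 6 = 3 f + 6 = 6 + 3 f$)
$28 \left(l{\left(5 \right)} - 23 B{\left(-1 \right)}\right) = 28 \left(\left(6 + 3 \cdot 5\right) - 46\right) = 28 \left(\left(6 + 15\right) - 46\right) = 28 \left(21 - 46\right) = 28 \left(-25\right) = -700$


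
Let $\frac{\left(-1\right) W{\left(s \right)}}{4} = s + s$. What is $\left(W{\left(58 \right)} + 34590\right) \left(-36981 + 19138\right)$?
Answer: $-608910218$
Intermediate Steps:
$W{\left(s \right)} = - 8 s$ ($W{\left(s \right)} = - 4 \left(s + s\right) = - 4 \cdot 2 s = - 8 s$)
$\left(W{\left(58 \right)} + 34590\right) \left(-36981 + 19138\right) = \left(\left(-8\right) 58 + 34590\right) \left(-36981 + 19138\right) = \left(-464 + 34590\right) \left(-17843\right) = 34126 \left(-17843\right) = -608910218$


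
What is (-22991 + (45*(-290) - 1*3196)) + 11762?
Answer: -27475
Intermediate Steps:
(-22991 + (45*(-290) - 1*3196)) + 11762 = (-22991 + (-13050 - 3196)) + 11762 = (-22991 - 16246) + 11762 = -39237 + 11762 = -27475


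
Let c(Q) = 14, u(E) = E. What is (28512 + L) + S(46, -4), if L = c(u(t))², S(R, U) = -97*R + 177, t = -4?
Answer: 24423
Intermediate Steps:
S(R, U) = 177 - 97*R
L = 196 (L = 14² = 196)
(28512 + L) + S(46, -4) = (28512 + 196) + (177 - 97*46) = 28708 + (177 - 4462) = 28708 - 4285 = 24423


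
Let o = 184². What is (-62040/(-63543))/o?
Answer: 2585/89637992 ≈ 2.8838e-5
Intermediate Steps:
o = 33856
(-62040/(-63543))/o = -62040/(-63543)/33856 = -62040*(-1/63543)*(1/33856) = (20680/21181)*(1/33856) = 2585/89637992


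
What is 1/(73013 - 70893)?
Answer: 1/2120 ≈ 0.00047170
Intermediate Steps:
1/(73013 - 70893) = 1/2120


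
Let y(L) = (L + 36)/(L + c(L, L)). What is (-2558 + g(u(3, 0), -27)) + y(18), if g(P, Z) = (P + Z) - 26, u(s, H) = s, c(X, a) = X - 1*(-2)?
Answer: -49525/19 ≈ -2606.6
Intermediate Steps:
c(X, a) = 2 + X (c(X, a) = X + 2 = 2 + X)
y(L) = (36 + L)/(2 + 2*L) (y(L) = (L + 36)/(L + (2 + L)) = (36 + L)/(2 + 2*L))
g(P, Z) = -26 + P + Z
(-2558 + g(u(3, 0), -27)) + y(18) = (-2558 + (-26 + 3 - 27)) + (36 + 18)/(2*(1 + 18)) = (-2558 - 50) + (1/2)*54/19 = -2608 + (1/2)*(1/19)*54 = -2608 + 27/19 = -49525/19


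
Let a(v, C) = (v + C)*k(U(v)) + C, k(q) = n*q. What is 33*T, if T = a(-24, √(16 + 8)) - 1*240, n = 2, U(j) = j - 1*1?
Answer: 31680 - 3234*√6 ≈ 23758.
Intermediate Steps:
U(j) = -1 + j (U(j) = j - 1 = -1 + j)
k(q) = 2*q
a(v, C) = C + (-2 + 2*v)*(C + v) (a(v, C) = (v + C)*(2*(-1 + v)) + C = (C + v)*(-2 + 2*v) + C = (-2 + 2*v)*(C + v) + C = C + (-2 + 2*v)*(C + v))
T = 960 - 98*√6 (T = (√(16 + 8) + 2*√(16 + 8)*(-1 - 24) + 2*(-24)*(-1 - 24)) - 1*240 = (√24 + 2*√24*(-25) + 2*(-24)*(-25)) - 240 = (2*√6 + 2*(2*√6)*(-25) + 1200) - 240 = (2*√6 - 100*√6 + 1200) - 240 = (1200 - 98*√6) - 240 = 960 - 98*√6 ≈ 719.95)
33*T = 33*(960 - 98*√6) = 31680 - 3234*√6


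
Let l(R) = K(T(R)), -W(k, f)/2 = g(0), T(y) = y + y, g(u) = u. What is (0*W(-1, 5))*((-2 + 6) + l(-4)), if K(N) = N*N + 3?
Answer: 0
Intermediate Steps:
T(y) = 2*y
W(k, f) = 0 (W(k, f) = -2*0 = 0)
K(N) = 3 + N² (K(N) = N² + 3 = 3 + N²)
l(R) = 3 + 4*R² (l(R) = 3 + (2*R)² = 3 + 4*R²)
(0*W(-1, 5))*((-2 + 6) + l(-4)) = (0*0)*((-2 + 6) + (3 + 4*(-4)²)) = 0*(4 + (3 + 4*16)) = 0*(4 + (3 + 64)) = 0*(4 + 67) = 0*71 = 0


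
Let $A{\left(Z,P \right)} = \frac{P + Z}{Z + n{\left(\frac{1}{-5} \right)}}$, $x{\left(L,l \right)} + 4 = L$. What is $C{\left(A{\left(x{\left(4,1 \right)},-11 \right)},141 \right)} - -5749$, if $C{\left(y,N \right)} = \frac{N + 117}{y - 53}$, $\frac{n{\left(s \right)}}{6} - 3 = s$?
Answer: $\frac{25889071}{4507} \approx 5744.2$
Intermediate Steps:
$n{\left(s \right)} = 18 + 6 s$
$x{\left(L,l \right)} = -4 + L$
$A{\left(Z,P \right)} = \frac{P + Z}{\frac{84}{5} + Z}$ ($A{\left(Z,P \right)} = \frac{P + Z}{Z + \left(18 + \frac{6}{-5}\right)} = \frac{P + Z}{Z + \left(18 + 6 \left(- \frac{1}{5}\right)\right)} = \frac{P + Z}{Z + \left(18 - \frac{6}{5}\right)} = \frac{P + Z}{Z + \frac{84}{5}} = \frac{P + Z}{\frac{84}{5} + Z}$)
$C{\left(y,N \right)} = \frac{117 + N}{-53 + y}$
$C{\left(A{\left(x{\left(4,1 \right)},-11 \right)},141 \right)} - -5749 = \frac{117 + 141}{-53 + \frac{5 \left(-11 + \left(-4 + 4\right)\right)}{84 + 5 \left(-4 + 4\right)}} - -5749 = \frac{1}{-53 + \frac{5 \left(-11 + 0\right)}{84 + 5 \cdot 0}} \cdot 258 + 5749 = \frac{1}{-53 + 5 \frac{1}{84 + 0} \left(-11\right)} 258 + 5749 = \frac{1}{-53 + 5 \cdot \frac{1}{84} \left(-11\right)} 258 + 5749 = \frac{1}{-53 - \frac{55}{84}} \cdot 258 + 5749 = \frac{1}{- \frac{4507}{84}} \cdot 258 + 5749 = \left(- \frac{84}{4507}\right) 258 + 5749 = - \frac{21672}{4507} + 5749 = \frac{25889071}{4507}$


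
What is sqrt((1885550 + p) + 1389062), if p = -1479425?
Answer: sqrt(1795187) ≈ 1339.8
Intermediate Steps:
sqrt((1885550 + p) + 1389062) = sqrt((1885550 - 1479425) + 1389062) = sqrt(406125 + 1389062) = sqrt(1795187)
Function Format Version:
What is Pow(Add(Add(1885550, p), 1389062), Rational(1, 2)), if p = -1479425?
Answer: Pow(1795187, Rational(1, 2)) ≈ 1339.8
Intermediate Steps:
Pow(Add(Add(1885550, p), 1389062), Rational(1, 2)) = Pow(Add(Add(1885550, -1479425), 1389062), Rational(1, 2)) = Pow(Add(406125, 1389062), Rational(1, 2)) = Pow(1795187, Rational(1, 2))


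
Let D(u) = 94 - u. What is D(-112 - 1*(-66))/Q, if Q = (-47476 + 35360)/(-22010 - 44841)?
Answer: 2339785/3029 ≈ 772.46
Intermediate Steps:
Q = 12116/66851 (Q = -12116/(-66851) = -12116*(-1/66851) = 12116/66851 ≈ 0.18124)
D(-112 - 1*(-66))/Q = (94 - (-112 - 1*(-66)))/(12116/66851) = (94 - (-112 + 66))*(66851/12116) = (94 - 1*(-46))*(66851/12116) = (94 + 46)*(66851/12116) = 140*(66851/12116) = 2339785/3029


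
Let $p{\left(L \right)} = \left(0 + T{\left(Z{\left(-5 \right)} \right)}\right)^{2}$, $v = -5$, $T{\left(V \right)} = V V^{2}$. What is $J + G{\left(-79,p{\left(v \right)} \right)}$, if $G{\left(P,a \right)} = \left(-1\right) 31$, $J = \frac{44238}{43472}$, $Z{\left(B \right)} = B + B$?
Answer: $- \frac{651697}{21736} \approx -29.982$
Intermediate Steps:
$Z{\left(B \right)} = 2 B$
$J = \frac{22119}{21736}$ ($J = 44238 \cdot \frac{1}{43472} = \frac{22119}{21736} \approx 1.0176$)
$T{\left(V \right)} = V^{3}$
$p{\left(L \right)} = 1000000$ ($p{\left(L \right)} = \left(0 + \left(2 \left(-5\right)\right)^{3}\right)^{2} = \left(0 + \left(-10\right)^{3}\right)^{2} = \left(0 - 1000\right)^{2} = \left(-1000\right)^{2} = 1000000$)
$G{\left(P,a \right)} = -31$
$J + G{\left(-79,p{\left(v \right)} \right)} = \frac{22119}{21736} - 31 = - \frac{651697}{21736}$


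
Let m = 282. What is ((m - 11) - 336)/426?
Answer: -65/426 ≈ -0.15258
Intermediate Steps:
((m - 11) - 336)/426 = ((282 - 11) - 336)/426 = (271 - 336)*(1/426) = -65*1/426 = -65/426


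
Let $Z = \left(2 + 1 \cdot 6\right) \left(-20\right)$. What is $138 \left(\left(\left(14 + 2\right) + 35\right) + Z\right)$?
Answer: $-15042$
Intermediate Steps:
$Z = -160$ ($Z = \left(2 + 6\right) \left(-20\right) = 8 \left(-20\right) = -160$)
$138 \left(\left(\left(14 + 2\right) + 35\right) + Z\right) = 138 \left(\left(\left(14 + 2\right) + 35\right) - 160\right) = 138 \left(\left(16 + 35\right) - 160\right) = 138 \left(51 - 160\right) = 138 \left(-109\right) = -15042$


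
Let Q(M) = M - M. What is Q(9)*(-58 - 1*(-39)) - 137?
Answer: -137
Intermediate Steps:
Q(M) = 0
Q(9)*(-58 - 1*(-39)) - 137 = 0*(-58 - 1*(-39)) - 137 = 0*(-58 + 39) - 137 = 0*(-19) - 137 = 0 - 137 = -137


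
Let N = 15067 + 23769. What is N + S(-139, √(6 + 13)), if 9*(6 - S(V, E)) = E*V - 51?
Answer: 116543/3 + 139*√19/9 ≈ 38915.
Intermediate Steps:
S(V, E) = 35/3 - E*V/9 (S(V, E) = 6 - (E*V - 51)/9 = 6 - (-51 + E*V)/9 = 6 + (17/3 - E*V/9) = 35/3 - E*V/9)
N = 38836
N + S(-139, √(6 + 13)) = 38836 + (35/3 - ⅑*√(6 + 13)*(-139)) = 38836 + (35/3 - ⅑*√19*(-139)) = 38836 + (35/3 + 139*√19/9) = 116543/3 + 139*√19/9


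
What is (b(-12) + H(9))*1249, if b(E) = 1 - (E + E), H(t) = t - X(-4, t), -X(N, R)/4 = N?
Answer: 22482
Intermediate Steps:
X(N, R) = -4*N
H(t) = -16 + t (H(t) = t - (-4)*(-4) = t - 1*16 = t - 16 = -16 + t)
b(E) = 1 - 2*E
(b(-12) + H(9))*1249 = ((1 - 2*(-12)) + (-16 + 9))*1249 = ((1 + 24) - 7)*1249 = (25 - 7)*1249 = 18*1249 = 22482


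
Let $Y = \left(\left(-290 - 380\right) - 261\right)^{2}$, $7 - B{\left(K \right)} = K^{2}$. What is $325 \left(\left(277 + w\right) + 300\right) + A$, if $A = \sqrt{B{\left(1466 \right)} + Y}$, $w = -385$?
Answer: $62400 + 2 i \sqrt{320597} \approx 62400.0 + 1132.4 i$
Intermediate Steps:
$B{\left(K \right)} = 7 - K^{2}$
$Y = 866761$ ($Y = \left(\left(-290 - 380\right) - 261\right)^{2} = \left(-670 - 261\right)^{2} = \left(-931\right)^{2} = 866761$)
$A = 2 i \sqrt{320597}$ ($A = \sqrt{\left(7 - 1466^{2}\right) + 866761} = \sqrt{\left(7 - 2149156\right) + 866761} = \sqrt{-2149149 + 866761} = \sqrt{-1282388} = 2 i \sqrt{320597} \approx 1132.4 i$)
$325 \left(\left(277 + w\right) + 300\right) + A = 325 \left(\left(277 - 385\right) + 300\right) + 2 i \sqrt{320597} = 325 \left(-108 + 300\right) + 2 i \sqrt{320597} = 325 \cdot 192 + 2 i \sqrt{320597} = 62400 + 2 i \sqrt{320597}$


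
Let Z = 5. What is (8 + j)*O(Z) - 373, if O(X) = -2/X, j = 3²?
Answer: -1899/5 ≈ -379.80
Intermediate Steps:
j = 9
(8 + j)*O(Z) - 373 = (8 + 9)*(-2/5) - 373 = 17*(-2*⅕) - 373 = 17*(-⅖) - 373 = -34/5 - 373 = -1899/5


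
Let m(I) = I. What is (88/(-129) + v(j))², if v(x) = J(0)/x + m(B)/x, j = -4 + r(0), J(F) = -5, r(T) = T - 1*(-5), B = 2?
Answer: 225625/16641 ≈ 13.558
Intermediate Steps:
r(T) = 5 + T (r(T) = T + 5 = 5 + T)
j = 1 (j = -4 + (5 + 0) = -4 + 5 = 1)
v(x) = -3/x (v(x) = -5/x + 2/x = -3/x)
(88/(-129) + v(j))² = (88/(-129) - 3/1)² = (88*(-1/129) - 3*1)² = (-88/129 - 3)² = (-475/129)² = 225625/16641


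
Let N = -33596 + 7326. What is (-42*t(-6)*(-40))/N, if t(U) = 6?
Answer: -1008/2627 ≈ -0.38371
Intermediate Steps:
N = -26270
(-42*t(-6)*(-40))/N = (-42*6*(-40))/(-26270) = -252*(-40)*(-1/26270) = 10080*(-1/26270) = -1008/2627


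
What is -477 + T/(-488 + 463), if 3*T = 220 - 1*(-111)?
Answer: -36106/75 ≈ -481.41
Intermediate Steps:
T = 331/3 (T = (220 - 1*(-111))/3 = (220 + 111)/3 = (1/3)*331 = 331/3 ≈ 110.33)
-477 + T/(-488 + 463) = -477 + (331/3)/(-488 + 463) = -477 + (331/3)/(-25) = -477 - 1/25*331/3 = -477 - 331/75 = -36106/75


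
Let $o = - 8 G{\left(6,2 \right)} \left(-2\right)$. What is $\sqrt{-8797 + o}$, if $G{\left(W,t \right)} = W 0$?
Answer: $i \sqrt{8797} \approx 93.792 i$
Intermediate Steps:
$G{\left(W,t \right)} = 0$
$o = 0$ ($o = \left(-8\right) 0 \left(-2\right) = 0 \left(-2\right) = 0$)
$\sqrt{-8797 + o} = \sqrt{-8797 + 0} = \sqrt{-8797} = i \sqrt{8797}$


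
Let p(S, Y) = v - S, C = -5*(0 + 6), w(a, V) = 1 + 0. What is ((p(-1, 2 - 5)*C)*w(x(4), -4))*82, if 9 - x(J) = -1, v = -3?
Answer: 4920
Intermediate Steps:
x(J) = 10 (x(J) = 9 - 1*(-1) = 9 + 1 = 10)
w(a, V) = 1
C = -30 (C = -5*6 = -30)
p(S, Y) = -3 - S
((p(-1, 2 - 5)*C)*w(x(4), -4))*82 = (((-3 - 1*(-1))*(-30))*1)*82 = (((-3 + 1)*(-30))*1)*82 = (-2*(-30)*1)*82 = (60*1)*82 = 60*82 = 4920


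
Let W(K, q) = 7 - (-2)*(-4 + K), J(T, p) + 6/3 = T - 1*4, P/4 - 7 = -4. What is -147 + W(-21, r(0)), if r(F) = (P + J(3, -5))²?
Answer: -190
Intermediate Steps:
P = 12 (P = 28 + 4*(-4) = 28 - 16 = 12)
J(T, p) = -6 + T (J(T, p) = -2 + (T - 1*4) = -2 + (T - 4) = -2 + (-4 + T) = -6 + T)
r(F) = 81 (r(F) = (12 + (-6 + 3))² = (12 - 3)² = 9² = 81)
W(K, q) = -1 + 2*K (W(K, q) = 7 - (8 - 2*K) = 7 + (-8 + 2*K) = -1 + 2*K)
-147 + W(-21, r(0)) = -147 + (-1 + 2*(-21)) = -147 + (-1 - 42) = -147 - 43 = -190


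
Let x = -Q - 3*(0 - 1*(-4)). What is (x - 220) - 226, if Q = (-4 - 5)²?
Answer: -539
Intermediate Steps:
Q = 81 (Q = (-9)² = 81)
x = -93 (x = -1*81 - 3*(0 - 1*(-4)) = -81 - 3*(0 + 4) = -81 - 3*4 = -81 - 12 = -93)
(x - 220) - 226 = (-93 - 220) - 226 = -313 - 226 = -539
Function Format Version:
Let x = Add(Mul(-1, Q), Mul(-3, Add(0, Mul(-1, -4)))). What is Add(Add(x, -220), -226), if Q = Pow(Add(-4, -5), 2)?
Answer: -539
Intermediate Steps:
Q = 81 (Q = Pow(-9, 2) = 81)
x = -93 (x = Add(Mul(-1, 81), Mul(-3, Add(0, Mul(-1, -4)))) = Add(-81, Mul(-3, Add(0, 4))) = Add(-81, Mul(-3, 4)) = Add(-81, -12) = -93)
Add(Add(x, -220), -226) = Add(Add(-93, -220), -226) = Add(-313, -226) = -539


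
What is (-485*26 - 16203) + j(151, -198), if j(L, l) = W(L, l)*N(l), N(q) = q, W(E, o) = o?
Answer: 10391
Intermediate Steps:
j(L, l) = l² (j(L, l) = l*l = l²)
(-485*26 - 16203) + j(151, -198) = (-485*26 - 16203) + (-198)² = (-12610 - 16203) + 39204 = -28813 + 39204 = 10391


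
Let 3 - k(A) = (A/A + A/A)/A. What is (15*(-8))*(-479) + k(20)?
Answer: 574829/10 ≈ 57483.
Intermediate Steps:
k(A) = 3 - 2/A (k(A) = 3 - (A/A + A/A)/A = 3 - (1 + 1)/A = 3 - 2/A)
(15*(-8))*(-479) + k(20) = (15*(-8))*(-479) + (3 - 2/20) = -120*(-479) + (3 - 2*1/20) = 57480 + (3 - ⅒) = 57480 + 29/10 = 574829/10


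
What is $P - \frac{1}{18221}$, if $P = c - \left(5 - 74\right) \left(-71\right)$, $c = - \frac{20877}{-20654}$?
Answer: $- \frac{1843292300903}{376336534} \approx -4898.0$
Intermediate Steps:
$c = \frac{20877}{20654}$ ($c = \left(-20877\right) \left(- \frac{1}{20654}\right) = \frac{20877}{20654} \approx 1.0108$)
$P = - \frac{101163069}{20654}$ ($P = \frac{20877}{20654} - \left(5 - 74\right) \left(-71\right) = \frac{20877}{20654} - \left(-69\right) \left(-71\right) = \frac{20877}{20654} - 4899 = - \frac{101163069}{20654} \approx -4898.0$)
$P - \frac{1}{18221} = - \frac{101163069}{20654} - \frac{1}{18221} = - \frac{1843292300903}{376336534}$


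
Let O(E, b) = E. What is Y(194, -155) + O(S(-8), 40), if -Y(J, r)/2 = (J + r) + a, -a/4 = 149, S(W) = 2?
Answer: 1116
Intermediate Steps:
a = -596 (a = -4*149 = -596)
Y(J, r) = 1192 - 2*J - 2*r (Y(J, r) = -2*((J + r) - 596) = -2*(-596 + J + r) = 1192 - 2*J - 2*r)
Y(194, -155) + O(S(-8), 40) = (1192 - 2*194 - 2*(-155)) + 2 = (1192 - 388 + 310) + 2 = 1114 + 2 = 1116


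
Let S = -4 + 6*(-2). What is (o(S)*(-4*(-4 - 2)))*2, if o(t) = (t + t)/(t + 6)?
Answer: 768/5 ≈ 153.60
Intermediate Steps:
S = -16 (S = -4 - 12 = -16)
o(t) = 2*t/(6 + t) (o(t) = (2*t)/(6 + t) = 2*t/(6 + t))
(o(S)*(-4*(-4 - 2)))*2 = ((2*(-16)/(6 - 16))*(-4*(-4 - 2)))*2 = ((2*(-16)/(-10))*(-4*(-6)))*2 = ((2*(-16)*(-⅒))*24)*2 = ((16/5)*24)*2 = (384/5)*2 = 768/5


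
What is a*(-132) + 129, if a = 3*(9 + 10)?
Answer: -7395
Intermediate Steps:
a = 57 (a = 3*19 = 57)
a*(-132) + 129 = 57*(-132) + 129 = -7524 + 129 = -7395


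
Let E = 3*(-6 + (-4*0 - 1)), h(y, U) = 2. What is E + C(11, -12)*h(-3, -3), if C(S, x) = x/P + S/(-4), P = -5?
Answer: -217/10 ≈ -21.700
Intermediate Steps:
C(S, x) = -S/4 - x/5 (C(S, x) = x/(-5) + S/(-4) = x*(-⅕) + S*(-¼) = -x/5 - S/4 = -S/4 - x/5)
E = -21 (E = 3*(-6 + (0 - 1)) = 3*(-6 - 1) = 3*(-7) = -21)
E + C(11, -12)*h(-3, -3) = -21 + (-¼*11 - ⅕*(-12))*2 = -21 + (-11/4 + 12/5)*2 = -21 - 7/20*2 = -21 - 7/10 = -217/10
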